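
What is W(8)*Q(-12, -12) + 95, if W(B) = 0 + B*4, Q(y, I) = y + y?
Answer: -673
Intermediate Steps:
Q(y, I) = 2*y
W(B) = 4*B (W(B) = 0 + 4*B = 4*B)
W(8)*Q(-12, -12) + 95 = (4*8)*(2*(-12)) + 95 = 32*(-24) + 95 = -768 + 95 = -673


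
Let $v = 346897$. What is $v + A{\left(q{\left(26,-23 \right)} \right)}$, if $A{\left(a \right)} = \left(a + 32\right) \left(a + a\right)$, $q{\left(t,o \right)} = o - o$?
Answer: $346897$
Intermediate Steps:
$q{\left(t,o \right)} = 0$
$A{\left(a \right)} = 2 a \left(32 + a\right)$ ($A{\left(a \right)} = \left(32 + a\right) 2 a = 2 a \left(32 + a\right)$)
$v + A{\left(q{\left(26,-23 \right)} \right)} = 346897 + 2 \cdot 0 \left(32 + 0\right) = 346897 + 2 \cdot 0 \cdot 32 = 346897 + 0 = 346897$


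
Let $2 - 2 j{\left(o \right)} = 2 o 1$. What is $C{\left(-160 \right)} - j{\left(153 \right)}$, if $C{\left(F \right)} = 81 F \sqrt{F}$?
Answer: $152 - 51840 i \sqrt{10} \approx 152.0 - 1.6393 \cdot 10^{5} i$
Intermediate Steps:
$j{\left(o \right)} = 1 - o$ ($j{\left(o \right)} = 1 - \frac{2 o 1}{2} = 1 - \frac{2 o}{2} = 1 - o$)
$C{\left(F \right)} = 81 F^{\frac{3}{2}}$
$C{\left(-160 \right)} - j{\left(153 \right)} = 81 \left(-160\right)^{\frac{3}{2}} - \left(1 - 153\right) = 81 \left(- 640 i \sqrt{10}\right) - \left(1 - 153\right) = - 51840 i \sqrt{10} - -152 = - 51840 i \sqrt{10} + 152 = 152 - 51840 i \sqrt{10}$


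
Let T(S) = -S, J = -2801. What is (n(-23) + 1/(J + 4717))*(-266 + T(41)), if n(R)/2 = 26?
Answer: -30587331/1916 ≈ -15964.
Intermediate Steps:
n(R) = 52 (n(R) = 2*26 = 52)
(n(-23) + 1/(J + 4717))*(-266 + T(41)) = (52 + 1/(-2801 + 4717))*(-266 - 1*41) = (52 + 1/1916)*(-266 - 41) = (52 + 1/1916)*(-307) = (99633/1916)*(-307) = -30587331/1916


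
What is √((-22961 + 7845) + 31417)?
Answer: √16301 ≈ 127.68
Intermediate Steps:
√((-22961 + 7845) + 31417) = √(-15116 + 31417) = √16301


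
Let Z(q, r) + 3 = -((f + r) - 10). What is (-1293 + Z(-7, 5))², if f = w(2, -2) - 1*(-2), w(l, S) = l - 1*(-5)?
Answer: 1690000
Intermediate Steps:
w(l, S) = 5 + l (w(l, S) = l + 5 = 5 + l)
f = 9 (f = (5 + 2) - 1*(-2) = 7 + 2 = 9)
Z(q, r) = -2 - r (Z(q, r) = -3 - ((9 + r) - 10) = -3 - (-1 + r) = -3 + (1 - r) = -2 - r)
(-1293 + Z(-7, 5))² = (-1293 + (-2 - 1*5))² = (-1293 + (-2 - 5))² = (-1293 - 7)² = (-1300)² = 1690000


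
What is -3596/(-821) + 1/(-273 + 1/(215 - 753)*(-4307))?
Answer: 2274796329198/519356903125 ≈ 4.3800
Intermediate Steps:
-3596/(-821) + 1/(-273 + 1/(215 - 753)*(-4307)) = -3596*(-1/821) - 1/4307/(-273 + 1/(-538)) = 3596/821 - 1/4307/(-273 - 1/538) = 3596/821 - 1/4307/(-146875/538) = 3596/821 - 538/146875*(-1/4307) = 3596/821 + 538/632590625 = 2274796329198/519356903125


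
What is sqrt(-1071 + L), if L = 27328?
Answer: 11*sqrt(217) ≈ 162.04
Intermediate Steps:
sqrt(-1071 + L) = sqrt(-1071 + 27328) = sqrt(26257) = 11*sqrt(217)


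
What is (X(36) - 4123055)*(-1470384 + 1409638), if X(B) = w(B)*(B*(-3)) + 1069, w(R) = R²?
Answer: 258896657684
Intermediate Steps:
X(B) = 1069 - 3*B³ (X(B) = B²*(B*(-3)) + 1069 = B²*(-3*B) + 1069 = -3*B³ + 1069 = 1069 - 3*B³)
(X(36) - 4123055)*(-1470384 + 1409638) = ((1069 - 3*36³) - 4123055)*(-1470384 + 1409638) = ((1069 - 3*46656) - 4123055)*(-60746) = ((1069 - 139968) - 4123055)*(-60746) = (-138899 - 4123055)*(-60746) = -4261954*(-60746) = 258896657684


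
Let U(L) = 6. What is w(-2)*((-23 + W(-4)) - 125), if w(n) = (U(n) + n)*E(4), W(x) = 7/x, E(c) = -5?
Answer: 2995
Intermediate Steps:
w(n) = -30 - 5*n (w(n) = (6 + n)*(-5) = -30 - 5*n)
w(-2)*((-23 + W(-4)) - 125) = (-30 - 5*(-2))*((-23 + 7/(-4)) - 125) = (-30 + 10)*((-23 + 7*(-¼)) - 125) = -20*((-23 - 7/4) - 125) = -20*(-99/4 - 125) = -20*(-599/4) = 2995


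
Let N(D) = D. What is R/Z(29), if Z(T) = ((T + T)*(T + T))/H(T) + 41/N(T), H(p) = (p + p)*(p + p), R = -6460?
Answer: -18734/7 ≈ -2676.3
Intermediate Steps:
H(p) = 4*p² (H(p) = (2*p)*(2*p) = 4*p²)
Z(T) = 1 + 41/T (Z(T) = ((T + T)*(T + T))/((4*T²)) + 41/T = ((2*T)*(2*T))*(1/(4*T²)) + 41/T = (4*T²)*(1/(4*T²)) + 41/T = 1 + 41/T)
R/Z(29) = -6460*29/(41 + 29) = -6460/((1/29)*70) = -6460/70/29 = -6460*29/70 = -18734/7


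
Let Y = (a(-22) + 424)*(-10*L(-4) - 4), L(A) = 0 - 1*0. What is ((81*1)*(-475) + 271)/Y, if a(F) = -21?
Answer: 9551/403 ≈ 23.700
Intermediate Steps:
L(A) = 0 (L(A) = 0 + 0 = 0)
Y = -1612 (Y = (-21 + 424)*(-10*0 - 4) = 403*(0 - 4) = 403*(-4) = -1612)
((81*1)*(-475) + 271)/Y = ((81*1)*(-475) + 271)/(-1612) = (81*(-475) + 271)*(-1/1612) = (-38475 + 271)*(-1/1612) = -38204*(-1/1612) = 9551/403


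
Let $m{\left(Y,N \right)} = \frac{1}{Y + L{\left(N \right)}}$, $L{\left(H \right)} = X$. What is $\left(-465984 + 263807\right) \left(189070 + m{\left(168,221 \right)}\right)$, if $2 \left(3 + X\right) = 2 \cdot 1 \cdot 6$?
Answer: $- \frac{6536578723867}{171} \approx -3.8226 \cdot 10^{10}$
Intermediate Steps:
$X = 3$ ($X = -3 + \frac{2 \cdot 1 \cdot 6}{2} = -3 + \frac{2 \cdot 6}{2} = -3 + \frac{1}{2} \cdot 12 = -3 + 6 = 3$)
$L{\left(H \right)} = 3$
$m{\left(Y,N \right)} = \frac{1}{3 + Y}$ ($m{\left(Y,N \right)} = \frac{1}{Y + 3} = \frac{1}{3 + Y}$)
$\left(-465984 + 263807\right) \left(189070 + m{\left(168,221 \right)}\right) = \left(-465984 + 263807\right) \left(189070 + \frac{1}{3 + 168}\right) = - 202177 \left(189070 + \frac{1}{171}\right) = \left(-202177\right) \frac{32330971}{171} = - \frac{6536578723867}{171}$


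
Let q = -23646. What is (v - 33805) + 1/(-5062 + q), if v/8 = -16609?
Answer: -4784963317/28708 ≈ -1.6668e+5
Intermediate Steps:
v = -132872 (v = 8*(-16609) = -132872)
(v - 33805) + 1/(-5062 + q) = (-132872 - 33805) + 1/(-5062 - 23646) = -166677 + 1/(-28708) = -166677 - 1/28708 = -4784963317/28708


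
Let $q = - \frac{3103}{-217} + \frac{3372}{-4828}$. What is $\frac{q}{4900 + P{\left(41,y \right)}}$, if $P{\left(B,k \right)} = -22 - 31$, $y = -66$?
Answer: $\frac{3562390}{1269521393} \approx 0.0028061$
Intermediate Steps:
$P{\left(B,k \right)} = -53$
$q = \frac{3562390}{261919}$ ($q = \left(-3103\right) \left(- \frac{1}{217}\right) + 3372 \left(- \frac{1}{4828}\right) = \frac{3103}{217} - \frac{843}{1207} = \frac{3562390}{261919} \approx 13.601$)
$\frac{q}{4900 + P{\left(41,y \right)}} = \frac{3562390}{261919 \left(4900 - 53\right)} = \frac{3562390}{261919 \cdot 4847} = \frac{3562390}{261919} \cdot \frac{1}{4847} = \frac{3562390}{1269521393}$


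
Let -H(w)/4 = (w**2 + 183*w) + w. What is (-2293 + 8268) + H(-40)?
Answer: 29015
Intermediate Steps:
H(w) = -736*w - 4*w**2 (H(w) = -4*((w**2 + 183*w) + w) = -4*(w**2 + 184*w) = -736*w - 4*w**2)
(-2293 + 8268) + H(-40) = (-2293 + 8268) - 4*(-40)*(184 - 40) = 5975 - 4*(-40)*144 = 5975 + 23040 = 29015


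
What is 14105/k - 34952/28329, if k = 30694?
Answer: -673236143/869530326 ≈ -0.77425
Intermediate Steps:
14105/k - 34952/28329 = 14105/30694 - 34952/28329 = -673236143/869530326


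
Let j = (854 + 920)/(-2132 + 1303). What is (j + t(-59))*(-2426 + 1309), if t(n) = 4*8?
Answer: -27650218/829 ≈ -33354.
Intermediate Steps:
j = -1774/829 (j = 1774/(-829) = 1774*(-1/829) = -1774/829 ≈ -2.1399)
t(n) = 32
(j + t(-59))*(-2426 + 1309) = (-1774/829 + 32)*(-2426 + 1309) = (24754/829)*(-1117) = -27650218/829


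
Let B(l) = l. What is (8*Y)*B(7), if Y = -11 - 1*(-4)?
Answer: -392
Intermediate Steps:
Y = -7 (Y = -11 + 4 = -7)
(8*Y)*B(7) = (8*(-7))*7 = -56*7 = -392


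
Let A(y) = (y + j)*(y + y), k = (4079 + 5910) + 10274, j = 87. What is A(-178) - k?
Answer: 12133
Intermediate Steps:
k = 20263 (k = 9989 + 10274 = 20263)
A(y) = 2*y*(87 + y) (A(y) = (y + 87)*(y + y) = (87 + y)*(2*y) = 2*y*(87 + y))
A(-178) - k = 2*(-178)*(87 - 178) - 1*20263 = 2*(-178)*(-91) - 20263 = 32396 - 20263 = 12133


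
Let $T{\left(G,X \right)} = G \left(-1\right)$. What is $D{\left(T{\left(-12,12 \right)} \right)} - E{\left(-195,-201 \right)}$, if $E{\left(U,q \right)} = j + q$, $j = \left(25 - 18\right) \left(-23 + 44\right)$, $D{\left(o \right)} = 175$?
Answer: $229$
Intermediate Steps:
$T{\left(G,X \right)} = - G$
$j = 147$ ($j = 7 \cdot 21 = 147$)
$E{\left(U,q \right)} = 147 + q$
$D{\left(T{\left(-12,12 \right)} \right)} - E{\left(-195,-201 \right)} = 175 - \left(147 - 201\right) = 175 - -54 = 175 + 54 = 229$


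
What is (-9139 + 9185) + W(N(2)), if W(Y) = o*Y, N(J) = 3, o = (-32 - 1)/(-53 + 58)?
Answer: 131/5 ≈ 26.200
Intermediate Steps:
o = -33/5 ≈ -6.6000
W(Y) = -33*Y/5
(-9139 + 9185) + W(N(2)) = (-9139 + 9185) - 33/5*3 = 46 - 99/5 = 131/5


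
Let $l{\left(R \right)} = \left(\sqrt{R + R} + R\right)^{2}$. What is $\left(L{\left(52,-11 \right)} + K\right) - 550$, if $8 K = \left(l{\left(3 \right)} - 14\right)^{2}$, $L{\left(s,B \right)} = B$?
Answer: $- \frac{4271}{8} + \frac{3 \sqrt{6}}{2} \approx -530.2$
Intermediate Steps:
$l{\left(R \right)} = \left(R + \sqrt{2} \sqrt{R}\right)^{2}$ ($l{\left(R \right)} = \left(\sqrt{2 R} + R\right)^{2} = \left(\sqrt{2} \sqrt{R} + R\right)^{2} = \left(R + \sqrt{2} \sqrt{R}\right)^{2}$)
$K = \frac{\left(-14 + \left(3 + \sqrt{6}\right)^{2}\right)^{2}}{8}$ ($K = \frac{\left(\left(3 + \sqrt{2} \sqrt{3}\right)^{2} - 14\right)^{2}}{8} = \frac{\left(\left(3 + \sqrt{6}\right)^{2} - 14\right)^{2}}{8} = \frac{\left(-14 + \left(3 + \sqrt{6}\right)^{2}\right)^{2}}{8} \approx 30.799$)
$\left(L{\left(52,-11 \right)} + K\right) - 550 = \left(-11 + \left(\frac{217}{8} + \frac{3 \sqrt{6}}{2}\right)\right) - 550 = \left(\frac{129}{8} + \frac{3 \sqrt{6}}{2}\right) - 550 = - \frac{4271}{8} + \frac{3 \sqrt{6}}{2}$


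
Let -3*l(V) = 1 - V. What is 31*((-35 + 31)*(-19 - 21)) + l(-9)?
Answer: 14870/3 ≈ 4956.7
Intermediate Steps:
l(V) = -⅓ + V/3 (l(V) = -(1 - V)/3 = -⅓ + V/3)
31*((-35 + 31)*(-19 - 21)) + l(-9) = 31*((-35 + 31)*(-19 - 21)) + (-⅓ + (⅓)*(-9)) = 31*(-4*(-40)) + (-⅓ - 3) = 31*160 - 10/3 = 4960 - 10/3 = 14870/3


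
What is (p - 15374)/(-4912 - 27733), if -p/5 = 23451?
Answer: 132629/32645 ≈ 4.0628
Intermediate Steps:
p = -117255 (p = -5*23451 = -117255)
(p - 15374)/(-4912 - 27733) = (-117255 - 15374)/(-4912 - 27733) = -132629/(-32645) = -132629*(-1/32645) = 132629/32645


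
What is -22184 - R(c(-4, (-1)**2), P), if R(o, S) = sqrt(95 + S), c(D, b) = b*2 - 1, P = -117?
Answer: -22184 - I*sqrt(22) ≈ -22184.0 - 4.6904*I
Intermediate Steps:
c(D, b) = -1 + 2*b (c(D, b) = 2*b - 1 = -1 + 2*b)
-22184 - R(c(-4, (-1)**2), P) = -22184 - sqrt(95 - 117) = -22184 - sqrt(-22) = -22184 - I*sqrt(22)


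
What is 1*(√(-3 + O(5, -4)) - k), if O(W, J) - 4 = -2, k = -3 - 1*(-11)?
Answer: -8 + I ≈ -8.0 + 1.0*I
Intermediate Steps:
k = 8 (k = -3 + 11 = 8)
O(W, J) = 2 (O(W, J) = 4 - 2 = 2)
1*(√(-3 + O(5, -4)) - k) = 1*(√(-3 + 2) - 1*8) = 1*(√(-1) - 8) = 1*(I - 8) = 1*(-8 + I) = -8 + I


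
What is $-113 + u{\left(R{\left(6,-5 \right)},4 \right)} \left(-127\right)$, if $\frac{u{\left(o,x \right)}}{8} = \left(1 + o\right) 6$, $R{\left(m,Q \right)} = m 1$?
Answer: $-42785$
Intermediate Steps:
$R{\left(m,Q \right)} = m$
$u{\left(o,x \right)} = 48 + 48 o$ ($u{\left(o,x \right)} = 8 \left(1 + o\right) 6 = 8 \left(6 + 6 o\right) = 48 + 48 o$)
$-113 + u{\left(R{\left(6,-5 \right)},4 \right)} \left(-127\right) = -113 + \left(48 + 48 \cdot 6\right) \left(-127\right) = -113 + \left(48 + 288\right) \left(-127\right) = -113 + 336 \left(-127\right) = -113 - 42672 = -42785$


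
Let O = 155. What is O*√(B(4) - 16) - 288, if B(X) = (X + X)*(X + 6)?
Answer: 952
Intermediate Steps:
B(X) = 2*X*(6 + X) (B(X) = (2*X)*(6 + X) = 2*X*(6 + X))
O*√(B(4) - 16) - 288 = 155*√(2*4*(6 + 4) - 16) - 288 = 155*√(2*4*10 - 16) - 288 = 155*√(80 - 16) - 288 = 155*√64 - 288 = 155*8 - 288 = 1240 - 288 = 952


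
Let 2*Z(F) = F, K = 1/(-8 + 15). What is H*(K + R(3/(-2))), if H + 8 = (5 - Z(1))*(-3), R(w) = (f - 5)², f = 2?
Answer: -1376/7 ≈ -196.57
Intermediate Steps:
K = ⅐ (K = 1/7 = ⅐ ≈ 0.14286)
Z(F) = F/2
R(w) = 9 (R(w) = (2 - 5)² = (-3)² = 9)
H = -43/2 (H = -8 + (5 - 1/2)*(-3) = -8 + (5 - 1*½)*(-3) = -8 + (5 - ½)*(-3) = -8 + (9/2)*(-3) = -8 - 27/2 = -43/2 ≈ -21.500)
H*(K + R(3/(-2))) = -43*(⅐ + 9)/2 = -43/2*64/7 = -1376/7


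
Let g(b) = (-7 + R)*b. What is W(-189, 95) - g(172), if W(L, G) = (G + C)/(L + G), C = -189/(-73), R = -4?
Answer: 6487890/3431 ≈ 1891.0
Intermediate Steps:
C = 189/73 (C = -189*(-1/73) = 189/73 ≈ 2.5890)
W(L, G) = (189/73 + G)/(G + L) (W(L, G) = (G + 189/73)/(L + G) = (189/73 + G)/(G + L))
g(b) = -11*b (g(b) = (-7 - 4)*b = -11*b)
W(-189, 95) - g(172) = (189/73 + 95)/(95 - 189) - (-11)*172 = (7124/73)/(-94) - 1*(-1892) = -1/94*7124/73 + 1892 = -3562/3431 + 1892 = 6487890/3431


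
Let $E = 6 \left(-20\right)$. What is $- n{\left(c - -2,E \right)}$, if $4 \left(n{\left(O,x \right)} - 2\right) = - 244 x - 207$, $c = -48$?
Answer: $- \frac{29081}{4} \approx -7270.3$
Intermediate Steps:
$E = -120$
$n{\left(O,x \right)} = - \frac{199}{4} - 61 x$ ($n{\left(O,x \right)} = 2 + \frac{- 244 x - 207}{4} = 2 + \frac{-207 - 244 x}{4} = 2 - \left(\frac{207}{4} + 61 x\right) = - \frac{199}{4} - 61 x$)
$- n{\left(c - -2,E \right)} = - (- \frac{199}{4} - -7320) = - (- \frac{199}{4} + 7320) = \left(-1\right) \frac{29081}{4} = - \frac{29081}{4}$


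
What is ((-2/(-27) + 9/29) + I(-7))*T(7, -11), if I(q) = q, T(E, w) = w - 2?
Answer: 67340/783 ≈ 86.003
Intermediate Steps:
T(E, w) = -2 + w
((-2/(-27) + 9/29) + I(-7))*T(7, -11) = ((-2/(-27) + 9/29) - 7)*(-2 - 11) = ((-2*(-1/27) + 9*(1/29)) - 7)*(-13) = ((2/27 + 9/29) - 7)*(-13) = (301/783 - 7)*(-13) = -5180/783*(-13) = 67340/783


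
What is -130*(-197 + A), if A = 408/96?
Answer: 50115/2 ≈ 25058.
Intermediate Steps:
A = 17/4 (A = 408*(1/96) = 17/4 ≈ 4.2500)
-130*(-197 + A) = -130*(-197 + 17/4) = -130*(-771/4) = 50115/2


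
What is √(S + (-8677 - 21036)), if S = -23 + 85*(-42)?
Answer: I*√33306 ≈ 182.5*I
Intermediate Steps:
S = -3593 (S = -23 - 3570 = -3593)
√(S + (-8677 - 21036)) = √(-3593 + (-8677 - 21036)) = √(-3593 - 29713) = √(-33306) = I*√33306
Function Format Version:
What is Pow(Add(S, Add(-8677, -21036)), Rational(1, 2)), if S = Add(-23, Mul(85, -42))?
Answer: Mul(I, Pow(33306, Rational(1, 2))) ≈ Mul(182.50, I)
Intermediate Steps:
S = -3593 (S = Add(-23, -3570) = -3593)
Pow(Add(S, Add(-8677, -21036)), Rational(1, 2)) = Pow(Add(-3593, Add(-8677, -21036)), Rational(1, 2)) = Pow(Add(-3593, -29713), Rational(1, 2)) = Pow(-33306, Rational(1, 2)) = Mul(I, Pow(33306, Rational(1, 2)))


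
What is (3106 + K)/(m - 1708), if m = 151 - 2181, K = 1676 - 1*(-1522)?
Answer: -3152/1869 ≈ -1.6865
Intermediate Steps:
K = 3198 (K = 1676 + 1522 = 3198)
m = -2030
(3106 + K)/(m - 1708) = (3106 + 3198)/(-2030 - 1708) = 6304/(-3738) = 6304*(-1/3738) = -3152/1869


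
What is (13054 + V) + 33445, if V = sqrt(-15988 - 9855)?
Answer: 46499 + I*sqrt(25843) ≈ 46499.0 + 160.76*I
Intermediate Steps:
V = I*sqrt(25843) (V = sqrt(-25843) = I*sqrt(25843) ≈ 160.76*I)
(13054 + V) + 33445 = (13054 + I*sqrt(25843)) + 33445 = 46499 + I*sqrt(25843)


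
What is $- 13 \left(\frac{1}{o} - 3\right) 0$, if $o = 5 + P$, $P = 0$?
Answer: $0$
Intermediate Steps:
$o = 5$ ($o = 5 + 0 = 5$)
$- 13 \left(\frac{1}{o} - 3\right) 0 = - 13 \left(\frac{1}{5} - 3\right) 0 = - 13 \left(\left(- \frac{14}{5}\right) 0\right) = \left(-13\right) 0 = 0$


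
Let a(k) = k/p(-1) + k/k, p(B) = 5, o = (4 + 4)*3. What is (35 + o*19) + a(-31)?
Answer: 2429/5 ≈ 485.80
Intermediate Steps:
o = 24 (o = 8*3 = 24)
a(k) = 1 + k/5 (a(k) = k/5 + k/k = k*(⅕) + 1 = k/5 + 1 = 1 + k/5)
(35 + o*19) + a(-31) = (35 + 24*19) + (1 + (⅕)*(-31)) = (35 + 456) + (1 - 31/5) = 491 - 26/5 = 2429/5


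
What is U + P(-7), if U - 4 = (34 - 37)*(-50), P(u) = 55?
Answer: 209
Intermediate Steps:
U = 154 (U = 4 + (34 - 37)*(-50) = 4 - 3*(-50) = 4 + 150 = 154)
U + P(-7) = 154 + 55 = 209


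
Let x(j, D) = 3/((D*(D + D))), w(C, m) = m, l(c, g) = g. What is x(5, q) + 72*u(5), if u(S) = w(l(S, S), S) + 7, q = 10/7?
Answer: 172947/200 ≈ 864.74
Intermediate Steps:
q = 10/7 (q = 10*(1/7) = 10/7 ≈ 1.4286)
x(j, D) = 3/(2*D**2) (x(j, D) = 3/((D*(2*D))) = 3/((2*D**2)) = 3*(1/(2*D**2)) = 3/(2*D**2))
u(S) = 7 + S (u(S) = S + 7 = 7 + S)
x(5, q) + 72*u(5) = 3/(2*(10/7)**2) + 72*(7 + 5) = (3/2)*(49/100) + 72*12 = 147/200 + 864 = 172947/200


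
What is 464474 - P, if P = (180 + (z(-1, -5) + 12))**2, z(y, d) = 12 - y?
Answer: 422449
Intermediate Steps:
P = 42025 (P = (180 + ((12 - 1*(-1)) + 12))**2 = (180 + ((12 + 1) + 12))**2 = (180 + (13 + 12))**2 = (180 + 25)**2 = 205**2 = 42025)
464474 - P = 464474 - 1*42025 = 464474 - 42025 = 422449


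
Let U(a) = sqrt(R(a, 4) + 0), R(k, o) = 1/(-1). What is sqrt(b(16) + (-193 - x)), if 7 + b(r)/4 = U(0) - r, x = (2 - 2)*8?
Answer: sqrt(-285 + 4*I) ≈ 0.1185 + 16.882*I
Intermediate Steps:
R(k, o) = -1
U(a) = I (U(a) = sqrt(-1 + 0) = sqrt(-1) = I)
x = 0 (x = 0*8 = 0)
b(r) = -28 - 4*r + 4*I (b(r) = -28 + 4*(I - r) = -28 + (-4*r + 4*I) = -28 - 4*r + 4*I)
sqrt(b(16) + (-193 - x)) = sqrt((-28 - 4*16 + 4*I) + (-193 - 1*0)) = sqrt((-28 - 64 + 4*I) + (-193 + 0)) = sqrt((-92 + 4*I) - 193) = sqrt(-285 + 4*I)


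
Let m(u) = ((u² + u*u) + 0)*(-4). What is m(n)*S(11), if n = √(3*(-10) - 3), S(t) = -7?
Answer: -1848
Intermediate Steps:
n = I*√33 (n = √(-30 - 3) = √(-33) = I*√33 ≈ 5.7446*I)
m(u) = -8*u² (m(u) = ((u² + u²) + 0)*(-4) = (2*u² + 0)*(-4) = (2*u²)*(-4) = -8*u²)
m(n)*S(11) = -8*(I*√33)²*(-7) = -8*(-33)*(-7) = 264*(-7) = -1848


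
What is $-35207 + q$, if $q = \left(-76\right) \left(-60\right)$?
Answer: $-30647$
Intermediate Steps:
$q = 4560$
$-35207 + q = -35207 + 4560 = -30647$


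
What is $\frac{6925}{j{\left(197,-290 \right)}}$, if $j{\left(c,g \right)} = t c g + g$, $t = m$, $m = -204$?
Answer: $\frac{1385}{2330846} \approx 0.00059421$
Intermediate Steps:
$t = -204$
$j{\left(c,g \right)} = g - 204 c g$ ($j{\left(c,g \right)} = - 204 c g + g = g - 204 c g$)
$\frac{6925}{j{\left(197,-290 \right)}} = \frac{6925}{\left(-290\right) \left(1 - 40188\right)} = \frac{6925}{\left(-290\right) \left(-40187\right)} = \frac{6925}{11654230} = 6925 \cdot \frac{1}{11654230} = \frac{1385}{2330846}$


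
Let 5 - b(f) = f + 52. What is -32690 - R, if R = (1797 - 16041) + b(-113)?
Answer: -18512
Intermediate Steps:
b(f) = -47 - f (b(f) = 5 - (f + 52) = 5 - (52 + f) = 5 + (-52 - f) = -47 - f)
R = -14178 (R = (1797 - 16041) + (-47 - 1*(-113)) = -14244 + (-47 + 113) = -14244 + 66 = -14178)
-32690 - R = -32690 - 1*(-14178) = -32690 + 14178 = -18512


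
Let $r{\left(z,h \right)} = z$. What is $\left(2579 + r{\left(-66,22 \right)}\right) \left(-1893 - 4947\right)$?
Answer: $-17188920$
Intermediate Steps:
$\left(2579 + r{\left(-66,22 \right)}\right) \left(-1893 - 4947\right) = \left(2579 - 66\right) \left(-1893 - 4947\right) = 2513 \left(-6840\right) = -17188920$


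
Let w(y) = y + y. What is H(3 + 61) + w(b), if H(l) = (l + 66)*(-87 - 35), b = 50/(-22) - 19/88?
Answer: -698059/44 ≈ -15865.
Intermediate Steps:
b = -219/88 (b = 50*(-1/22) - 19*1/88 = -25/11 - 19/88 = -219/88 ≈ -2.4886)
H(l) = -8052 - 122*l (H(l) = (66 + l)*(-122) = -8052 - 122*l)
w(y) = 2*y
H(3 + 61) + w(b) = (-8052 - 122*(3 + 61)) + 2*(-219/88) = (-8052 - 122*64) - 219/44 = (-8052 - 7808) - 219/44 = -15860 - 219/44 = -698059/44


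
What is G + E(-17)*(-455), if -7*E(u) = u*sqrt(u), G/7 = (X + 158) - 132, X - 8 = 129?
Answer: 1141 - 1105*I*sqrt(17) ≈ 1141.0 - 4556.0*I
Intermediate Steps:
X = 137 (X = 8 + 129 = 137)
G = 1141 (G = 7*((137 + 158) - 132) = 7*(295 - 132) = 7*163 = 1141)
E(u) = -u**(3/2)/7 (E(u) = -u*sqrt(u)/7 = -u**(3/2)/7)
G + E(-17)*(-455) = 1141 - (-17)*I*sqrt(17)/7*(-455) = 1141 + (17*I*sqrt(17)/7)*(-455) = 1141 - 1105*I*sqrt(17)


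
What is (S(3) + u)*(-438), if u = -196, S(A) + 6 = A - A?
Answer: 88476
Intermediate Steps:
S(A) = -6 (S(A) = -6 + (A - A) = -6 + 0 = -6)
(S(3) + u)*(-438) = (-6 - 196)*(-438) = -202*(-438) = 88476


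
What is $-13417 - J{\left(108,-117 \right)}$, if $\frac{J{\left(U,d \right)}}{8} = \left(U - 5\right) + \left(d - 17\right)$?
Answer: $-13169$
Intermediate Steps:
$J{\left(U,d \right)} = -176 + 8 U + 8 d$ ($J{\left(U,d \right)} = 8 \left(\left(U - 5\right) + \left(d - 17\right)\right) = 8 \left(\left(-5 + U\right) + \left(-17 + d\right)\right) = 8 \left(-22 + U + d\right) = -176 + 8 U + 8 d$)
$-13417 - J{\left(108,-117 \right)} = -13417 - \left(-176 + 8 \cdot 108 + 8 \left(-117\right)\right) = -13417 - \left(-176 + 864 - 936\right) = -13417 - -248 = -13417 + 248 = -13169$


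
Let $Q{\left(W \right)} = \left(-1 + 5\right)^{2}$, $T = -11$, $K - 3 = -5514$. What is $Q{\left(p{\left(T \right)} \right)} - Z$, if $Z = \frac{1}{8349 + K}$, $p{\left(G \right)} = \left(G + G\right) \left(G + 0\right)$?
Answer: $\frac{45407}{2838} \approx 16.0$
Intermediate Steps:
$K = -5511$ ($K = 3 - 5514 = -5511$)
$p{\left(G \right)} = 2 G^{2}$ ($p{\left(G \right)} = 2 G G = 2 G^{2}$)
$Q{\left(W \right)} = 16$ ($Q{\left(W \right)} = 4^{2} = 16$)
$Z = \frac{1}{2838}$ ($Z = \frac{1}{8349 - 5511} = \frac{1}{2838} \approx 0.00035236$)
$Q{\left(p{\left(T \right)} \right)} - Z = 16 - \frac{1}{2838} = \frac{45407}{2838}$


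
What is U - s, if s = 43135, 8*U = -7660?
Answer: -88185/2 ≈ -44093.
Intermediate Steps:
U = -1915/2 (U = (⅛)*(-7660) = -1915/2 ≈ -957.50)
U - s = -1915/2 - 1*43135 = -1915/2 - 43135 = -88185/2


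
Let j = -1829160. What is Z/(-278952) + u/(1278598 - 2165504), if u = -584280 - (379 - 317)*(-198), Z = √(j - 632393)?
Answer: 286002/443453 - I*√2461553/278952 ≈ 0.64494 - 0.0056244*I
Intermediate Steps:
Z = I*√2461553 (Z = √(-1829160 - 632393) = √(-2461553) = I*√2461553 ≈ 1568.9*I)
u = -572004 (u = -584280 - 62*(-198) = -584280 - 1*(-12276) = -584280 + 12276 = -572004)
Z/(-278952) + u/(1278598 - 2165504) = (I*√2461553)/(-278952) - 572004/(1278598 - 2165504) = (I*√2461553)*(-1/278952) - 572004/(-886906) = -I*√2461553/278952 - 572004*(-1/886906) = -I*√2461553/278952 + 286002/443453 = 286002/443453 - I*√2461553/278952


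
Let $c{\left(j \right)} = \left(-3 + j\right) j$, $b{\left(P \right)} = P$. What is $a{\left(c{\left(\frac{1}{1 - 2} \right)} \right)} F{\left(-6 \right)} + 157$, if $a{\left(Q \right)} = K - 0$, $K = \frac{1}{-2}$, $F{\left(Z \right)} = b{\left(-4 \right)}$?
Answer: $159$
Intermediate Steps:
$F{\left(Z \right)} = -4$
$K = - \frac{1}{2} \approx -0.5$
$c{\left(j \right)} = j \left(-3 + j\right)$
$a{\left(Q \right)} = - \frac{1}{2}$ ($a{\left(Q \right)} = - \frac{1}{2} - 0 = - \frac{1}{2} + 0 = - \frac{1}{2}$)
$a{\left(c{\left(\frac{1}{1 - 2} \right)} \right)} F{\left(-6 \right)} + 157 = \left(- \frac{1}{2}\right) \left(-4\right) + 157 = 2 + 157 = 159$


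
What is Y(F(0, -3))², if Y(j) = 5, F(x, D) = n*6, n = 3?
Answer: 25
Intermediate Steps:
F(x, D) = 18 (F(x, D) = 3*6 = 18)
Y(F(0, -3))² = 5² = 25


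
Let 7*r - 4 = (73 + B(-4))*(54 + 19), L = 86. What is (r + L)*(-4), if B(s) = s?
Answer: -22572/7 ≈ -3224.6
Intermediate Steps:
r = 5041/7 (r = 4/7 + ((73 - 4)*(54 + 19))/7 = 4/7 + (69*73)/7 = 4/7 + (⅐)*5037 = 4/7 + 5037/7 = 5041/7 ≈ 720.14)
(r + L)*(-4) = (5041/7 + 86)*(-4) = (5643/7)*(-4) = -22572/7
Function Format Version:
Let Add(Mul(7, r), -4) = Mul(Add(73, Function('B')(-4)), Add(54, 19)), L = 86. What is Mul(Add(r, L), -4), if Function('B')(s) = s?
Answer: Rational(-22572, 7) ≈ -3224.6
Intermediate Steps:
r = Rational(5041, 7) (r = Add(Rational(4, 7), Mul(Rational(1, 7), Mul(Add(73, -4), Add(54, 19)))) = Add(Rational(4, 7), Mul(Rational(1, 7), Mul(69, 73))) = Add(Rational(4, 7), Mul(Rational(1, 7), 5037)) = Add(Rational(4, 7), Rational(5037, 7)) = Rational(5041, 7) ≈ 720.14)
Mul(Add(r, L), -4) = Mul(Add(Rational(5041, 7), 86), -4) = Mul(Rational(5643, 7), -4) = Rational(-22572, 7)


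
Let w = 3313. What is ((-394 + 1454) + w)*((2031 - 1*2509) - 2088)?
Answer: -11221118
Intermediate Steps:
((-394 + 1454) + w)*((2031 - 1*2509) - 2088) = ((-394 + 1454) + 3313)*((2031 - 1*2509) - 2088) = (1060 + 3313)*((2031 - 2509) - 2088) = 4373*(-478 - 2088) = 4373*(-2566) = -11221118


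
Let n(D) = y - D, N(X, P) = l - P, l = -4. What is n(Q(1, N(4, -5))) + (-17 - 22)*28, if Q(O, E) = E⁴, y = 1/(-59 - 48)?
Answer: -116952/107 ≈ -1093.0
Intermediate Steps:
N(X, P) = -4 - P
y = -1/107 (y = 1/(-107) = -1/107 ≈ -0.0093458)
n(D) = -1/107 - D
n(Q(1, N(4, -5))) + (-17 - 22)*28 = (-1/107 - (-4 - 1*(-5))⁴) + (-17 - 22)*28 = (-1/107 - (-4 + 5)⁴) - 39*28 = (-1/107 - 1*1⁴) - 1092 = (-1/107 - 1*1) - 1092 = (-1/107 - 1) - 1092 = -108/107 - 1092 = -116952/107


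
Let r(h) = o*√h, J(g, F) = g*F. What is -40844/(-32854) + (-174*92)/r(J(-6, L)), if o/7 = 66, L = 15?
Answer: 20422/16427 + 1334*I*√10/1155 ≈ 1.2432 + 3.6524*I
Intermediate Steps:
o = 462 (o = 7*66 = 462)
J(g, F) = F*g
r(h) = 462*√h
-40844/(-32854) + (-174*92)/r(J(-6, L)) = -40844/(-32854) + (-174*92)/((462*√(15*(-6)))) = -40844*(-1/32854) - 16008*(-I*√10/13860) = 20422/16427 - 16008*(-I*√10/13860) = 20422/16427 - (-1334)*I*√10/1155 = 20422/16427 + 1334*I*√10/1155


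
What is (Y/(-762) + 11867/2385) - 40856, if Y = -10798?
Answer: -12369278806/302895 ≈ -40837.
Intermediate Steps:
(Y/(-762) + 11867/2385) - 40856 = (-10798/(-762) + 11867/2385) - 40856 = (-10798*(-1/762) + 11867*(1/2385)) - 40856 = (5399/381 + 11867/2385) - 40856 = 5799314/302895 - 40856 = -12369278806/302895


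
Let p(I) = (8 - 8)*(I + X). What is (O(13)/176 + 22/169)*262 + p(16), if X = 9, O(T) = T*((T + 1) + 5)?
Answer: 5975565/14872 ≈ 401.80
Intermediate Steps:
O(T) = T*(6 + T) (O(T) = T*((1 + T) + 5) = T*(6 + T))
p(I) = 0 (p(I) = (8 - 8)*(I + 9) = 0*(9 + I) = 0)
(O(13)/176 + 22/169)*262 + p(16) = ((13*(6 + 13))/176 + 22/169)*262 + 0 = ((13*19)*(1/176) + 22*(1/169))*262 + 0 = (247*(1/176) + 22/169)*262 + 0 = (247/176 + 22/169)*262 + 0 = (45615/29744)*262 + 0 = 5975565/14872 + 0 = 5975565/14872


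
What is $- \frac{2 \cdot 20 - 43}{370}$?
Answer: $\frac{3}{370} \approx 0.0081081$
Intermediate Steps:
$- \frac{2 \cdot 20 - 43}{370} = - \frac{40 - 43}{370} = - \frac{-3}{370} = \left(-1\right) \left(- \frac{3}{370}\right) = \frac{3}{370}$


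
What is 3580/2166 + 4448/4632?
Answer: 182062/69673 ≈ 2.6131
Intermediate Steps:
3580/2166 + 4448/4632 = 3580*(1/2166) + 4448*(1/4632) = 1790/1083 + 556/579 = 182062/69673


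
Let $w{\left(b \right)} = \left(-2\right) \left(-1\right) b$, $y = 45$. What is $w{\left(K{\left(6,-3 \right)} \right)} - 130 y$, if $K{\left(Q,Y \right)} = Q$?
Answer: $-5838$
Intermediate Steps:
$w{\left(b \right)} = 2 b$
$w{\left(K{\left(6,-3 \right)} \right)} - 130 y = 2 \cdot 6 - 5850 = 12 - 5850 = -5838$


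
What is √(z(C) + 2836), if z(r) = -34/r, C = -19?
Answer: √1024442/19 ≈ 53.271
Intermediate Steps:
√(z(C) + 2836) = √(-34/(-19) + 2836) = √(-34*(-1/19) + 2836) = √(34/19 + 2836) = √(53918/19) = √1024442/19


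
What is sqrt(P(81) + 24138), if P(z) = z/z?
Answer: sqrt(24139) ≈ 155.37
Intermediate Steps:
P(z) = 1
sqrt(P(81) + 24138) = sqrt(1 + 24138) = sqrt(24139)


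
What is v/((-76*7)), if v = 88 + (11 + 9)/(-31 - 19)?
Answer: -219/1330 ≈ -0.16466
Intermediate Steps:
v = 438/5 (v = 88 + 20/(-50) = 88 + 20*(-1/50) = 88 - ⅖ = 438/5 ≈ 87.600)
v/((-76*7)) = 438/(5*((-76*7))) = (438/5)/(-532) = (438/5)*(-1/532) = -219/1330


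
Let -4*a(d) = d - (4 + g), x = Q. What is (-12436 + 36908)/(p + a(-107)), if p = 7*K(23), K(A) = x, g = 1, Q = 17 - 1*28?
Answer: -3496/7 ≈ -499.43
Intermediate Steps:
Q = -11 (Q = 17 - 28 = -11)
x = -11
K(A) = -11
p = -77 (p = 7*(-11) = -77)
a(d) = 5/4 - d/4 (a(d) = -(d - (4 + 1))/4 = -(d - 5)/4 = -(-5 + d)/4 = 5/4 - d/4)
(-12436 + 36908)/(p + a(-107)) = (-12436 + 36908)/(-77 + (5/4 - 1/4*(-107))) = 24472/(-77 + (5/4 + 107/4)) = 24472/(-77 + 28) = 24472/(-49) = 24472*(-1/49) = -3496/7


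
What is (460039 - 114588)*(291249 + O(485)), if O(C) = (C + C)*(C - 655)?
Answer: 43647388399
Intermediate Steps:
O(C) = 2*C*(-655 + C) (O(C) = (2*C)*(-655 + C) = 2*C*(-655 + C))
(460039 - 114588)*(291249 + O(485)) = (460039 - 114588)*(291249 + 2*485*(-655 + 485)) = 345451*(291249 + 2*485*(-170)) = 345451*(291249 - 164900) = 345451*126349 = 43647388399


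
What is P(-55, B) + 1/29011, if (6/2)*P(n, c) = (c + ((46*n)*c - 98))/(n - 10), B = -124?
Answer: -9094890283/5657145 ≈ -1607.7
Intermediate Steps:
P(n, c) = (-98 + c + 46*c*n)/(3*(-10 + n)) (P(n, c) = ((c + ((46*n)*c - 98))/(n - 10))/3 = ((c + (46*c*n - 98))/(-10 + n))/3 = ((c + (-98 + 46*c*n))/(-10 + n))/3 = ((-98 + c + 46*c*n)/(-10 + n))/3 = (-98 + c + 46*c*n)/(3*(-10 + n)))
P(-55, B) + 1/29011 = (-98 - 124 + 46*(-124)*(-55))/(3*(-10 - 55)) + 1/29011 = (⅓)*(-98 - 124 + 313720)/(-65) + 1/29011 = (⅓)*(-1/65)*313498 + 1/29011 = -313498/195 + 1/29011 = -9094890283/5657145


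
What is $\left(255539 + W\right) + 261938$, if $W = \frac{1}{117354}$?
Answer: $\frac{60727995859}{117354} \approx 5.1748 \cdot 10^{5}$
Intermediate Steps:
$W = \frac{1}{117354} \approx 8.5212 \cdot 10^{-6}$
$\left(255539 + W\right) + 261938 = \left(255539 + \frac{1}{117354}\right) + 261938 = \frac{29988523807}{117354} + 261938 = \frac{60727995859}{117354}$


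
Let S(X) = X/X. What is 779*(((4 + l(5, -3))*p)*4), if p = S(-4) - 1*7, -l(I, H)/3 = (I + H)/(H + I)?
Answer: -18696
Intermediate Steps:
S(X) = 1
l(I, H) = -3 (l(I, H) = -3*(I + H)/(H + I) = -3*(H + I)/(H + I) = -3*1 = -3)
p = -6 (p = 1 - 1*7 = 1 - 7 = -6)
779*(((4 + l(5, -3))*p)*4) = 779*(((4 - 3)*(-6))*4) = 779*((1*(-6))*4) = 779*(-6*4) = 779*(-24) = -18696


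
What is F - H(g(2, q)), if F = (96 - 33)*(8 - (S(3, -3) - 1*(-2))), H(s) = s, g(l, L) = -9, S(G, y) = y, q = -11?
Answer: 576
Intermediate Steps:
F = 567 (F = (96 - 33)*(8 - (-3 - 1*(-2))) = 63*(8 - (-3 + 2)) = 63*(8 - 1*(-1)) = 63*(8 + 1) = 63*9 = 567)
F - H(g(2, q)) = 567 - 1*(-9) = 567 + 9 = 576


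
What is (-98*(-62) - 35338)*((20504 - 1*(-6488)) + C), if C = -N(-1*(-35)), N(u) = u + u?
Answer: -787791564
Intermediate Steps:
N(u) = 2*u
C = -70 (C = -2*(-1*(-35)) = -2*35 = -1*70 = -70)
(-98*(-62) - 35338)*((20504 - 1*(-6488)) + C) = (-98*(-62) - 35338)*((20504 - 1*(-6488)) - 70) = (6076 - 35338)*((20504 + 6488) - 70) = -29262*(26992 - 70) = -29262*26922 = -787791564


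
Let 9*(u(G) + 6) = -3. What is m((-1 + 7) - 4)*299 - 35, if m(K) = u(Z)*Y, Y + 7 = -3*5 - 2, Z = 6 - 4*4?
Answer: 45413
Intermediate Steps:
Z = -10 (Z = 6 - 16 = -10)
Y = -24 (Y = -7 + (-3*5 - 2) = -7 + (-15 - 2) = -7 - 17 = -24)
u(G) = -19/3 (u(G) = -6 + (1/9)*(-3) = -6 - 1/3 = -19/3)
m(K) = 152 (m(K) = -19/3*(-24) = 152)
m((-1 + 7) - 4)*299 - 35 = 152*299 - 35 = 45448 - 35 = 45413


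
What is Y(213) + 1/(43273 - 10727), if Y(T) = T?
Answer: 6932299/32546 ≈ 213.00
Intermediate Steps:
Y(213) + 1/(43273 - 10727) = 213 + 1/(43273 - 10727) = 213 + 1/32546 = 6932299/32546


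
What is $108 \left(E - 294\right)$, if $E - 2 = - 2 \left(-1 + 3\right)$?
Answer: $-31968$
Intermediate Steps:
$E = -2$ ($E = 2 - 2 \left(-1 + 3\right) = 2 - 4 = -2$)
$108 \left(E - 294\right) = 108 \left(-2 - 294\right) = 108 \left(-296\right) = -31968$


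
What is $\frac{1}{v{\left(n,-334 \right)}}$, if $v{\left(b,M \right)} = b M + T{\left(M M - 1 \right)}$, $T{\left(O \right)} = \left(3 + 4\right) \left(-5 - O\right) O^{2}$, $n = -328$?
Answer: $- \frac{1}{9718173015973448} \approx -1.029 \cdot 10^{-16}$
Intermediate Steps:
$T{\left(O \right)} = O^{2} \left(-35 - 7 O\right)$ ($T{\left(O \right)} = 7 \left(-5 - O\right) O^{2} = \left(-35 - 7 O\right) O^{2} = O^{2} \left(-35 - 7 O\right)$)
$v{\left(b,M \right)} = M b + 7 \left(-1 + M^{2}\right)^{2} \left(-4 - M^{2}\right)$ ($v{\left(b,M \right)} = b M + 7 \left(M M - 1\right)^{2} \left(-5 - \left(M M - 1\right)\right) = M b + 7 \left(M^{2} - 1\right)^{2} \left(-5 - \left(M^{2} - 1\right)\right) = M b + 7 \left(-1 + M^{2}\right)^{2} \left(-5 - \left(-1 + M^{2}\right)\right) = M b + 7 \left(-1 + M^{2}\right)^{2} \left(-4 - M^{2}\right)$)
$\frac{1}{v{\left(n,-334 \right)}} = \frac{1}{\left(-334\right) \left(-328\right) - 7 \left(-1 + \left(-334\right)^{2}\right)^{2} \left(4 + \left(-334\right)^{2}\right)} = \frac{1}{109552 - 7 \left(-1 + 111556\right)^{2} \left(4 + 111556\right)} = \frac{1}{109552 - 7 \cdot 111555^{2} \cdot 111560} = \frac{1}{109552 - 87111626175 \cdot 111560} = \frac{1}{109552 - 9718173016083000} = \frac{1}{-9718173015973448} = - \frac{1}{9718173015973448}$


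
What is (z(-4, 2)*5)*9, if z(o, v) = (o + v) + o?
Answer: -270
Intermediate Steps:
z(o, v) = v + 2*o
(z(-4, 2)*5)*9 = ((2 + 2*(-4))*5)*9 = ((2 - 8)*5)*9 = -6*5*9 = -30*9 = -270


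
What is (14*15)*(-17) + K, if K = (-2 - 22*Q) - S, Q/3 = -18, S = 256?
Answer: -2640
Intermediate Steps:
Q = -54 (Q = 3*(-18) = -54)
K = 930 (K = (-2 - 22*(-54)) - 1*256 = (-2 + 1188) - 256 = 1186 - 256 = 930)
(14*15)*(-17) + K = (14*15)*(-17) + 930 = 210*(-17) + 930 = -3570 + 930 = -2640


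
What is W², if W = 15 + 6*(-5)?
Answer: 225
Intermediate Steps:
W = -15 (W = 15 - 30 = -15)
W² = (-15)² = 225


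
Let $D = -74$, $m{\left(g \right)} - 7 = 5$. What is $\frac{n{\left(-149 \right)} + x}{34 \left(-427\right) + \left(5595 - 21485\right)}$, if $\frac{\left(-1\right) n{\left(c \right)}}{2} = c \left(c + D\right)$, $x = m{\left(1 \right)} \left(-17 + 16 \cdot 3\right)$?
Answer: $\frac{33041}{15204} \approx 2.1732$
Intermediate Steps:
$m{\left(g \right)} = 12$ ($m{\left(g \right)} = 7 + 5 = 12$)
$x = 372$ ($x = 12 \left(-17 + 16 \cdot 3\right) = 12 \left(-17 + 48\right) = 12 \cdot 31 = 372$)
$n{\left(c \right)} = - 2 c \left(-74 + c\right)$ ($n{\left(c \right)} = - 2 c \left(c - 74\right) = - 2 c \left(-74 + c\right)$)
$\frac{n{\left(-149 \right)} + x}{34 \left(-427\right) + \left(5595 - 21485\right)} = \frac{2 \left(-149\right) \left(74 - -149\right) + 372}{34 \left(-427\right) + \left(5595 - 21485\right)} = \frac{2 \left(-149\right) \left(74 + 149\right) + 372}{-14518 + \left(5595 - 21485\right)} = \frac{2 \left(-149\right) 223 + 372}{-14518 - 15890} = \frac{-66454 + 372}{-30408} = \left(-66082\right) \left(- \frac{1}{30408}\right) = \frac{33041}{15204}$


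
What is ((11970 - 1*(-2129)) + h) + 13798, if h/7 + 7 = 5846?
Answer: 68770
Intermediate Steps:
h = 40873 (h = -49 + 7*5846 = -49 + 40922 = 40873)
((11970 - 1*(-2129)) + h) + 13798 = ((11970 - 1*(-2129)) + 40873) + 13798 = ((11970 + 2129) + 40873) + 13798 = (14099 + 40873) + 13798 = 54972 + 13798 = 68770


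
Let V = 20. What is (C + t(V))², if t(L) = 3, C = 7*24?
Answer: 29241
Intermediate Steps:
C = 168
(C + t(V))² = (168 + 3)² = 171² = 29241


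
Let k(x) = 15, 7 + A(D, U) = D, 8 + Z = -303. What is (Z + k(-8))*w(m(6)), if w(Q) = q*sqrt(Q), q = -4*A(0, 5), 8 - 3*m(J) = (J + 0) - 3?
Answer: -8288*sqrt(15)/3 ≈ -10700.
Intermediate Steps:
Z = -311 (Z = -8 - 303 = -311)
A(D, U) = -7 + D
m(J) = 11/3 - J/3 (m(J) = 8/3 - ((J + 0) - 3)/3 = 8/3 - (J - 3)/3 = 8/3 - (-3 + J)/3 = 8/3 + (1 - J/3) = 11/3 - J/3)
q = 28 (q = -4*(-7 + 0) = -4*(-7) = 28)
w(Q) = 28*sqrt(Q)
(Z + k(-8))*w(m(6)) = (-311 + 15)*(28*sqrt(11/3 - 1/3*6)) = -8288*sqrt(11/3 - 2) = -8288*sqrt(5/3) = -8288*sqrt(15)/3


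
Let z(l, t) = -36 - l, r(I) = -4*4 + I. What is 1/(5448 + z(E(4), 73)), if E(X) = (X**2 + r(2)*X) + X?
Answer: 1/5448 ≈ 0.00018355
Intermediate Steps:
r(I) = -16 + I
E(X) = X**2 - 13*X (E(X) = (X**2 + (-16 + 2)*X) + X = (X**2 - 14*X) + X = X**2 - 13*X)
1/(5448 + z(E(4), 73)) = 1/(5448 + (-36 - 4*(-13 + 4))) = 1/(5448 + (-36 - 4*(-9))) = 1/(5448 + (-36 - 1*(-36))) = 1/(5448 + (-36 + 36)) = 1/(5448 + 0) = 1/5448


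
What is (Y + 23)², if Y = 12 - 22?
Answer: 169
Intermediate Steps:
Y = -10
(Y + 23)² = (-10 + 23)² = 13² = 169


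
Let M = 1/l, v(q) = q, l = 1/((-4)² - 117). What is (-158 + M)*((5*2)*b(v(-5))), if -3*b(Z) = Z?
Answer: -12950/3 ≈ -4316.7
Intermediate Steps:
l = -1/101 (l = 1/(16 - 117) = 1/(-101) = -1/101 ≈ -0.0099010)
b(Z) = -Z/3
M = -101 (M = 1/(-1/101) = -101)
(-158 + M)*((5*2)*b(v(-5))) = (-158 - 101)*((5*2)*(-⅓*(-5))) = -2590*5/3 = -259*50/3 = -12950/3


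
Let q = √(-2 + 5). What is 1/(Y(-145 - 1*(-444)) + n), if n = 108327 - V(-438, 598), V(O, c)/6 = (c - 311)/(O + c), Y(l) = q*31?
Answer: 231074640/25029129436067 - 198400*√3/75087388308201 ≈ 9.2276e-6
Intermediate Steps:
q = √3 ≈ 1.7320
Y(l) = 31*√3 (Y(l) = √3*31 = 31*√3)
V(O, c) = 6*(-311 + c)/(O + c) (V(O, c) = 6*((c - 311)/(O + c)) = 6*((-311 + c)/(O + c)) = 6*(-311 + c)/(O + c))
n = 8665299/80 (n = 108327 - 6*(-311 + 598)/(-438 + 598) = 108327 - 6*287/160 = 108327 - 1*861/80 = 108327 - 861/80 = 8665299/80 ≈ 1.0832e+5)
1/(Y(-145 - 1*(-444)) + n) = 1/(31*√3 + 8665299/80) = 1/(8665299/80 + 31*√3)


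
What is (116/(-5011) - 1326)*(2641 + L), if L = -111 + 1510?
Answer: -26844596080/5011 ≈ -5.3571e+6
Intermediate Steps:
L = 1399
(116/(-5011) - 1326)*(2641 + L) = (116/(-5011) - 1326)*(2641 + 1399) = (116*(-1/5011) - 1326)*4040 = (-116/5011 - 1326)*4040 = -6644702/5011*4040 = -26844596080/5011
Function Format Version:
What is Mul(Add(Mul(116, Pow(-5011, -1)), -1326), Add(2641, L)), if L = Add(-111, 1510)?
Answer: Rational(-26844596080, 5011) ≈ -5.3571e+6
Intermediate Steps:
L = 1399
Mul(Add(Mul(116, Pow(-5011, -1)), -1326), Add(2641, L)) = Mul(Add(Mul(116, Pow(-5011, -1)), -1326), Add(2641, 1399)) = Mul(Add(Mul(116, Rational(-1, 5011)), -1326), 4040) = Mul(Add(Rational(-116, 5011), -1326), 4040) = Mul(Rational(-6644702, 5011), 4040) = Rational(-26844596080, 5011)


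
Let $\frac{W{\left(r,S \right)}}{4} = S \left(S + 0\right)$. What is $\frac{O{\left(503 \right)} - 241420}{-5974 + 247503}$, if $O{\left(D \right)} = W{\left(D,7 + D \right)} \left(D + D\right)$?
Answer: $\frac{1046400980}{241529} \approx 4332.4$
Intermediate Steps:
$W{\left(r,S \right)} = 4 S^{2}$ ($W{\left(r,S \right)} = 4 S \left(S + 0\right) = 4 S S = 4 S^{2}$)
$O{\left(D \right)} = 8 D \left(7 + D\right)^{2}$ ($O{\left(D \right)} = 4 \left(7 + D\right)^{2} \left(D + D\right) = 4 \left(7 + D\right)^{2} \cdot 2 D = 8 D \left(7 + D\right)^{2}$)
$\frac{O{\left(503 \right)} - 241420}{-5974 + 247503} = \frac{8 \cdot 503 \left(7 + 503\right)^{2} - 241420}{-5974 + 247503} = \frac{8 \cdot 503 \cdot 510^{2} - 241420}{241529} = \left(8 \cdot 503 \cdot 260100 - 241420\right) \frac{1}{241529} = \left(1046642400 - 241420\right) \frac{1}{241529} = 1046400980 \cdot \frac{1}{241529} = \frac{1046400980}{241529}$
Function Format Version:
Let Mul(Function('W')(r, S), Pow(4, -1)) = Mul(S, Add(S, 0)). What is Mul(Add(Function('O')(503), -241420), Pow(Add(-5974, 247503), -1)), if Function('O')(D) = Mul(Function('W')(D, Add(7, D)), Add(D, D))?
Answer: Rational(1046400980, 241529) ≈ 4332.4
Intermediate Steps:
Function('W')(r, S) = Mul(4, Pow(S, 2)) (Function('W')(r, S) = Mul(4, Mul(S, Add(S, 0))) = Mul(4, Mul(S, S)) = Mul(4, Pow(S, 2)))
Function('O')(D) = Mul(8, D, Pow(Add(7, D), 2)) (Function('O')(D) = Mul(Mul(4, Pow(Add(7, D), 2)), Add(D, D)) = Mul(Mul(4, Pow(Add(7, D), 2)), Mul(2, D)) = Mul(8, D, Pow(Add(7, D), 2)))
Mul(Add(Function('O')(503), -241420), Pow(Add(-5974, 247503), -1)) = Mul(Add(Mul(8, 503, Pow(Add(7, 503), 2)), -241420), Pow(Add(-5974, 247503), -1)) = Mul(Add(Mul(8, 503, Pow(510, 2)), -241420), Pow(241529, -1)) = Mul(Add(Mul(8, 503, 260100), -241420), Rational(1, 241529)) = Mul(Add(1046642400, -241420), Rational(1, 241529)) = Mul(1046400980, Rational(1, 241529)) = Rational(1046400980, 241529)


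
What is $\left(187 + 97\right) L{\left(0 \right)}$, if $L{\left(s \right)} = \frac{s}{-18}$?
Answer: $0$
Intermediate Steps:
$L{\left(s \right)} = - \frac{s}{18}$ ($L{\left(s \right)} = s \left(- \frac{1}{18}\right) = - \frac{s}{18}$)
$\left(187 + 97\right) L{\left(0 \right)} = \left(187 + 97\right) \left(\left(- \frac{1}{18}\right) 0\right) = 284 \cdot 0 = 0$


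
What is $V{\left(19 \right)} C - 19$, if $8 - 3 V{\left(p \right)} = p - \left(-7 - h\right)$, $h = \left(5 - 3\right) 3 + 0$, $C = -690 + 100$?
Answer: $4701$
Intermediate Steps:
$C = -590$
$h = 6$ ($h = 2 \cdot 3 + 0 = 6 + 0 = 6$)
$V{\left(p \right)} = - \frac{5}{3} - \frac{p}{3}$ ($V{\left(p \right)} = \frac{8}{3} - \frac{p - \left(-7 - 6\right)}{3} = \frac{8}{3} - \frac{p - -13}{3} = \frac{8}{3} - \frac{p + 13}{3} = \frac{8}{3} - \frac{13 + p}{3} = \frac{8}{3} - \left(\frac{13}{3} + \frac{p}{3}\right) = - \frac{5}{3} - \frac{p}{3}$)
$V{\left(19 \right)} C - 19 = \left(- \frac{5}{3} - \frac{19}{3}\right) \left(-590\right) - 19 = \left(- \frac{5}{3} - \frac{19}{3}\right) \left(-590\right) + \left(-587 + 568\right) = \left(-8\right) \left(-590\right) - 19 = 4720 - 19 = 4701$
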